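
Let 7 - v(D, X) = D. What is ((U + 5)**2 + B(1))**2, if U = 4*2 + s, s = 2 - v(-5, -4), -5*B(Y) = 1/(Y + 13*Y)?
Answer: 395641/4900 ≈ 80.743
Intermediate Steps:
v(D, X) = 7 - D
B(Y) = -1/(70*Y) (B(Y) = -1/(5*(Y + 13*Y)) = -1/(14*Y)/5 = -1/(70*Y))
s = -10 (s = 2 - (7 - 1*(-5)) = 2 - (7 + 5) = 2 - 1*12 = 2 - 12 = -10)
U = -2 (U = 4*2 - 10 = 8 - 10 = -2)
((U + 5)**2 + B(1))**2 = ((-2 + 5)**2 - 1/70/1)**2 = (3**2 - 1/70*1)**2 = (9 - 1/70)**2 = (629/70)**2 = 395641/4900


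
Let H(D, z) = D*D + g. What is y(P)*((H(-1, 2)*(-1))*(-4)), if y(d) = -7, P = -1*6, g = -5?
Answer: 112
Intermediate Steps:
H(D, z) = -5 + D² (H(D, z) = D*D - 5 = D² - 5 = -5 + D²)
P = -6
y(P)*((H(-1, 2)*(-1))*(-4)) = -7*(-5 + (-1)²)*(-1)*(-4) = -7*(-5 + 1)*(-1)*(-4) = -7*(-4*(-1))*(-4) = -28*(-4) = -7*(-16) = 112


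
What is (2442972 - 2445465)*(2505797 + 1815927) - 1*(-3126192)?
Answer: -10770931740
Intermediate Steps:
(2442972 - 2445465)*(2505797 + 1815927) - 1*(-3126192) = -2493*4321724 + 3126192 = -10774057932 + 3126192 = -10770931740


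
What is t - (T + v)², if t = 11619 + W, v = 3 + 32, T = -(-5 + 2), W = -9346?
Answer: 829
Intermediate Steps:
T = 3 (T = -1*(-3) = 3)
v = 35
t = 2273 (t = 11619 - 9346 = 2273)
t - (T + v)² = 2273 - (3 + 35)² = 2273 - 1*38² = 2273 - 1*1444 = 2273 - 1444 = 829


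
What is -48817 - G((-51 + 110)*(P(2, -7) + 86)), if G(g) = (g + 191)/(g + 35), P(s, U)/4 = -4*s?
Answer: -157242934/3221 ≈ -48818.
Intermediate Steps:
P(s, U) = -16*s (P(s, U) = 4*(-4*s) = -16*s)
G(g) = (191 + g)/(35 + g)
-48817 - G((-51 + 110)*(P(2, -7) + 86)) = -48817 - (191 + (-51 + 110)*(-16*2 + 86))/(35 + (-51 + 110)*(-16*2 + 86)) = -48817 - (191 + 59*(-32 + 86))/(35 + 59*(-32 + 86)) = -48817 - (191 + 59*54)/(35 + 59*54) = -48817 - (191 + 3186)/(35 + 3186) = -48817 - 3377/3221 = -157242934/3221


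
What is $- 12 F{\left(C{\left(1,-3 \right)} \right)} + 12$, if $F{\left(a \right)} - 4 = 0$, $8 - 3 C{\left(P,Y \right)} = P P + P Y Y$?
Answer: $-36$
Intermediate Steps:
$C{\left(P,Y \right)} = \frac{8}{3} - \frac{P^{2}}{3} - \frac{P Y^{2}}{3}$ ($C{\left(P,Y \right)} = \frac{8}{3} - \frac{P P + P Y Y}{3} = \frac{8}{3} - \frac{P^{2} + P Y^{2}}{3} = \frac{8}{3} - \left(\frac{P^{2}}{3} + \frac{P Y^{2}}{3}\right) = \frac{8}{3} - \frac{P^{2}}{3} - \frac{P Y^{2}}{3}$)
$F{\left(a \right)} = 4$ ($F{\left(a \right)} = 4 + 0 = 4$)
$- 12 F{\left(C{\left(1,-3 \right)} \right)} + 12 = \left(-12\right) 4 + 12 = -48 + 12 = -36$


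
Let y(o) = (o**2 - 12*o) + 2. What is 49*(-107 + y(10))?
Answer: -6125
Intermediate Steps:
y(o) = 2 + o**2 - 12*o
49*(-107 + y(10)) = 49*(-107 + (2 + 10**2 - 12*10)) = 49*(-107 + (2 + 100 - 120)) = 49*(-107 - 18) = 49*(-125) = -6125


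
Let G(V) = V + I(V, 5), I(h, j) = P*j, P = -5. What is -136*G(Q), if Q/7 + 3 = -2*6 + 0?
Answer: 17680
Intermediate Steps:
I(h, j) = -5*j
Q = -105 (Q = -21 + 7*(-2*6 + 0) = -21 + 7*(-12 + 0) = -21 + 7*(-12) = -21 - 84 = -105)
G(V) = -25 + V (G(V) = V - 5*5 = V - 25 = -25 + V)
-136*G(Q) = -136*(-25 - 105) = -136*(-130) = 17680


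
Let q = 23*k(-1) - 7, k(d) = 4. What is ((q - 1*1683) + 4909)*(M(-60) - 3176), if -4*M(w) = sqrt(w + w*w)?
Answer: -10515736 - 3311*sqrt(885)/2 ≈ -1.0565e+7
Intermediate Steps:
M(w) = -sqrt(w + w**2)/4 (M(w) = -sqrt(w + w*w)/4 = -sqrt(w + w**2)/4)
q = 85 (q = 23*4 - 7 = 92 - 7 = 85)
((q - 1*1683) + 4909)*(M(-60) - 3176) = ((85 - 1*1683) + 4909)*(-2*sqrt(885)/4 - 3176) = ((85 - 1683) + 4909)*(-2*sqrt(885)/4 - 3176) = (-1598 + 4909)*(-sqrt(885)/2 - 3176) = 3311*(-sqrt(885)/2 - 3176) = 3311*(-3176 - sqrt(885)/2) = -10515736 - 3311*sqrt(885)/2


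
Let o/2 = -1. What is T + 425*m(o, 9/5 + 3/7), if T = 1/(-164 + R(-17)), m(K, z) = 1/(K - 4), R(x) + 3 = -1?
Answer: -3967/56 ≈ -70.839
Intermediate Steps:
R(x) = -4 (R(x) = -3 - 1 = -4)
o = -2 (o = 2*(-1) = -2)
m(K, z) = 1/(-4 + K)
T = -1/168 (T = 1/(-164 - 4) = 1/(-168) = -1/168 ≈ -0.0059524)
T + 425*m(o, 9/5 + 3/7) = -1/168 + 425/(-4 - 2) = -1/168 + 425/(-6) = -1/168 + 425*(-⅙) = -1/168 - 425/6 = -3967/56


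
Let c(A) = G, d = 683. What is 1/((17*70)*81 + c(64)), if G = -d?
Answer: 1/95707 ≈ 1.0449e-5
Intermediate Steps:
G = -683 (G = -1*683 = -683)
c(A) = -683
1/((17*70)*81 + c(64)) = 1/((17*70)*81 - 683) = 1/(1190*81 - 683) = 1/(96390 - 683) = 1/95707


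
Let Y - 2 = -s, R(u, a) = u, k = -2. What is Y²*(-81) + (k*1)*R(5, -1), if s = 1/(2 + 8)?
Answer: -30241/100 ≈ -302.41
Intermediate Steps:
s = ⅒ (s = 1/10 = ⅒ ≈ 0.10000)
Y = 19/10 (Y = 2 - 1*⅒ = 2 - ⅒ = 19/10 ≈ 1.9000)
Y²*(-81) + (k*1)*R(5, -1) = (19/10)²*(-81) - 2*1*5 = (361/100)*(-81) - 2*5 = -29241/100 - 10 = -30241/100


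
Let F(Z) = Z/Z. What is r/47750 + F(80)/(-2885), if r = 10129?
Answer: 5834883/27551750 ≈ 0.21178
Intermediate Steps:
F(Z) = 1
r/47750 + F(80)/(-2885) = 10129/47750 + 1/(-2885) = 10129*(1/47750) + 1*(-1/2885) = 10129/47750 - 1/2885 = 5834883/27551750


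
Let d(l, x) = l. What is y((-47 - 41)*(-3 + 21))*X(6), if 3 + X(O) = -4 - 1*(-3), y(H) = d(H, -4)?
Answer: 6336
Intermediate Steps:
y(H) = H
X(O) = -4 (X(O) = -3 + (-4 - 1*(-3)) = -3 + (-4 + 3) = -3 - 1 = -4)
y((-47 - 41)*(-3 + 21))*X(6) = ((-47 - 41)*(-3 + 21))*(-4) = -88*18*(-4) = -1584*(-4) = 6336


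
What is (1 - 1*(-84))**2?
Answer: 7225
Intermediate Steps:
(1 - 1*(-84))**2 = (1 + 84)**2 = 85**2 = 7225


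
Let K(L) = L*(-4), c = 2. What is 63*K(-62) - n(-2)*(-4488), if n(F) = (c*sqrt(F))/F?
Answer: 15624 - 4488*I*sqrt(2) ≈ 15624.0 - 6347.0*I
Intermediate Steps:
K(L) = -4*L
n(F) = 2/sqrt(F) (n(F) = (2*sqrt(F))/F = 2/sqrt(F))
63*K(-62) - n(-2)*(-4488) = 63*(-4*(-62)) - 2/sqrt(-2)*(-4488) = 63*248 - 2*(-I*sqrt(2)/2)*(-4488) = 15624 - (-I*sqrt(2))*(-4488) = 15624 - 4488*I*sqrt(2)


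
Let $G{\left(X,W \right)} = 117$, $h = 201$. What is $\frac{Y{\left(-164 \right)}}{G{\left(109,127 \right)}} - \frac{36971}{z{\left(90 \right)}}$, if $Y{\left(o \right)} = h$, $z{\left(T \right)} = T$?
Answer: $- \frac{478613}{1170} \approx -409.07$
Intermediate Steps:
$Y{\left(o \right)} = 201$
$\frac{Y{\left(-164 \right)}}{G{\left(109,127 \right)}} - \frac{36971}{z{\left(90 \right)}} = \frac{201}{117} - \frac{36971}{90} = 201 \cdot \frac{1}{117} - \frac{36971}{90} = \frac{67}{39} - \frac{36971}{90} = - \frac{478613}{1170}$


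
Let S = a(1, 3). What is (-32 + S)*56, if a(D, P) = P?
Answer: -1624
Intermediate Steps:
S = 3
(-32 + S)*56 = (-32 + 3)*56 = -29*56 = -1624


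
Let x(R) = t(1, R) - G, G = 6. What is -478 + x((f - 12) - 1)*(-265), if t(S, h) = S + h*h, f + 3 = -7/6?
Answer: -2780893/36 ≈ -77247.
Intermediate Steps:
f = -25/6 (f = -3 - 7/6 = -25/6 ≈ -4.1667)
t(S, h) = S + h²
x(R) = -5 + R² (x(R) = (1 + R²) - 1*6 = (1 + R²) - 6 = -5 + R²)
-478 + x((f - 12) - 1)*(-265) = -478 + (-5 + ((-25/6 - 12) - 1)²)*(-265) = -478 + (-5 + (-97/6 - 1)²)*(-265) = -478 + (-5 + (-103/6)²)*(-265) = -478 + (-5 + 10609/36)*(-265) = -478 + (10429/36)*(-265) = -478 - 2763685/36 = -2780893/36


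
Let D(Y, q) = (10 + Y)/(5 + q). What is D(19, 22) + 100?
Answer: 2729/27 ≈ 101.07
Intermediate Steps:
D(Y, q) = (10 + Y)/(5 + q)
D(19, 22) + 100 = (10 + 19)/(5 + 22) + 100 = 29/27 + 100 = 2729/27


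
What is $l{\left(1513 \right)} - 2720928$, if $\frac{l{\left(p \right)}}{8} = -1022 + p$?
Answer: $-2717000$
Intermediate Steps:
$l{\left(p \right)} = -8176 + 8 p$ ($l{\left(p \right)} = 8 \left(-1022 + p\right) = -8176 + 8 p$)
$l{\left(1513 \right)} - 2720928 = \left(-8176 + 8 \cdot 1513\right) - 2720928 = \left(-8176 + 12104\right) - 2720928 = 3928 - 2720928 = -2717000$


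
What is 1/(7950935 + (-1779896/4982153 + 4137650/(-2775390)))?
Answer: 1382741761467/10994087311778529656 ≈ 1.2577e-7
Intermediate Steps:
1/(7950935 + (-1779896/4982153 + 4137650/(-2775390))) = 1/(7950935 + (-1779896*1/4982153 + 4137650*(-1/2775390))) = 1/(7950935 + (-1779896/4982153 - 413765/277539)) = 1/(7950935 - 2555431091989/1382741761467) = 1/(10994087311778529656/1382741761467) = 1382741761467/10994087311778529656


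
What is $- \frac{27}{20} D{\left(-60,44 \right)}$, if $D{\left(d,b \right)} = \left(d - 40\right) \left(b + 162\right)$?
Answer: $27810$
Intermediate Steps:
$D{\left(d,b \right)} = \left(-40 + d\right) \left(162 + b\right)$
$- \frac{27}{20} D{\left(-60,44 \right)} = - \frac{27}{20} \left(-6480 - 1760 + 162 \left(-60\right) + 44 \left(-60\right)\right) = \left(-27\right) \frac{1}{20} \left(-6480 - 1760 - 9720 - 2640\right) = \left(- \frac{27}{20}\right) \left(-20600\right) = 27810$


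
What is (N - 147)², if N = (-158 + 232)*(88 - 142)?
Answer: 17164449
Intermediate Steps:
N = -3996 (N = 74*(-54) = -3996)
(N - 147)² = (-3996 - 147)² = (-4143)² = 17164449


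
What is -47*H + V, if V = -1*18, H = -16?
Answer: 734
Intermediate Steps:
V = -18
-47*H + V = -47*(-16) - 18 = 752 - 18 = 734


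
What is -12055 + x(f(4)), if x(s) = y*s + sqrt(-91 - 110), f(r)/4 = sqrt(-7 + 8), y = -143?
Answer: -12627 + I*sqrt(201) ≈ -12627.0 + 14.177*I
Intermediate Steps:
f(r) = 4 (f(r) = 4*sqrt(-7 + 8) = 4*sqrt(1) = 4*1 = 4)
x(s) = -143*s + I*sqrt(201) (x(s) = -143*s + sqrt(-91 - 110) = -143*s + sqrt(-201) = -143*s + I*sqrt(201))
-12055 + x(f(4)) = -12055 + (-143*4 + I*sqrt(201)) = -12055 + (-572 + I*sqrt(201)) = -12627 + I*sqrt(201)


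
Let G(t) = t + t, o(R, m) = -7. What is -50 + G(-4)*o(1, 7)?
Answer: 6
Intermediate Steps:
G(t) = 2*t
-50 + G(-4)*o(1, 7) = -50 + (2*(-4))*(-7) = -50 - 8*(-7) = -50 + 56 = 6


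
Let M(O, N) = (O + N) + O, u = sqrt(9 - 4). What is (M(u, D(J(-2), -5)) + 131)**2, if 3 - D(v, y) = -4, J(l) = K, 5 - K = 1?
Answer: 19064 + 552*sqrt(5) ≈ 20298.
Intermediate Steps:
K = 4 (K = 5 - 1*1 = 5 - 1 = 4)
u = sqrt(5) ≈ 2.2361
J(l) = 4
D(v, y) = 7 (D(v, y) = 3 - 1*(-4) = 3 + 4 = 7)
M(O, N) = N + 2*O (M(O, N) = (N + O) + O = N + 2*O)
(M(u, D(J(-2), -5)) + 131)**2 = ((7 + 2*sqrt(5)) + 131)**2 = (138 + 2*sqrt(5))**2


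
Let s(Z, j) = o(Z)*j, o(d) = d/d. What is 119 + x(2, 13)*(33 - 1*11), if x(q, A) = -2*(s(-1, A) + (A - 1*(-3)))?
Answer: -1157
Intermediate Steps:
o(d) = 1
s(Z, j) = j (s(Z, j) = 1*j = j)
x(q, A) = -6 - 4*A (x(q, A) = -2*(A + (A - 1*(-3))) = -2*(A + (A + 3)) = -2*(A + (3 + A)) = -2*(3 + 2*A) = -6 - 4*A)
119 + x(2, 13)*(33 - 1*11) = 119 + (-6 - 4*13)*(33 - 1*11) = 119 + (-6 - 52)*(33 - 11) = 119 - 58*22 = 119 - 1276 = -1157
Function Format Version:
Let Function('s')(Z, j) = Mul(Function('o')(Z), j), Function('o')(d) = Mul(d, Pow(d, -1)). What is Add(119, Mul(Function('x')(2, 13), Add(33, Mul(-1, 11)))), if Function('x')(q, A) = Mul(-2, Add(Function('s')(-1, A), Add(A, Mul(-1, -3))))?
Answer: -1157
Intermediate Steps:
Function('o')(d) = 1
Function('s')(Z, j) = j (Function('s')(Z, j) = Mul(1, j) = j)
Function('x')(q, A) = Add(-6, Mul(-4, A)) (Function('x')(q, A) = Mul(-2, Add(A, Add(A, Mul(-1, -3)))) = Mul(-2, Add(A, Add(A, 3))) = Mul(-2, Add(A, Add(3, A))) = Mul(-2, Add(3, Mul(2, A))) = Add(-6, Mul(-4, A)))
Add(119, Mul(Function('x')(2, 13), Add(33, Mul(-1, 11)))) = Add(119, Mul(Add(-6, Mul(-4, 13)), Add(33, Mul(-1, 11)))) = Add(119, Mul(Add(-6, -52), Add(33, -11))) = Add(119, Mul(-58, 22)) = Add(119, -1276) = -1157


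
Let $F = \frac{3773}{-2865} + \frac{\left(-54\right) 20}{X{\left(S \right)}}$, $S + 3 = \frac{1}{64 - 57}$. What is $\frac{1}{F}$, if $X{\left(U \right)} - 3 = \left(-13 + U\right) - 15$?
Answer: $\frac{37245}{1394911} \approx 0.026701$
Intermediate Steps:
$S = - \frac{20}{7}$ ($S = -3 + \frac{1}{64 - 57} = -3 + \frac{1}{7} = - \frac{20}{7} \approx -2.8571$)
$X{\left(U \right)} = -25 + U$ ($X{\left(U \right)} = 3 + \left(\left(-13 + U\right) - 15\right) = 3 + \left(-28 + U\right) = -25 + U$)
$F = \frac{1394911}{37245}$ ($F = \frac{3773}{-2865} + \frac{\left(-54\right) 20}{-25 - \frac{20}{7}} = 3773 \left(- \frac{1}{2865}\right) - \frac{1080}{- \frac{195}{7}} = - \frac{3773}{2865} - - \frac{504}{13} = - \frac{3773}{2865} + \frac{504}{13} = \frac{1394911}{37245} \approx 37.452$)
$\frac{1}{F} = \frac{1}{\frac{1394911}{37245}} = \frac{37245}{1394911}$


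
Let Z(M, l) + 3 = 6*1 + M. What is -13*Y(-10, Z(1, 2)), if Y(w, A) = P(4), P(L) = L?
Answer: -52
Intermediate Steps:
Z(M, l) = 3 + M (Z(M, l) = -3 + (6*1 + M) = -3 + (6 + M) = 3 + M)
Y(w, A) = 4
-13*Y(-10, Z(1, 2)) = -13*4 = -52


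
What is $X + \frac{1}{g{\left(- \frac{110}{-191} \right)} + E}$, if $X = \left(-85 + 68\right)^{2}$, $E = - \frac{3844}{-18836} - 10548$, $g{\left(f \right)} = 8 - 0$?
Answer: $\frac{14343614102}{49631899} \approx 289.0$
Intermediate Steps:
$g{\left(f \right)} = 8$ ($g{\left(f \right)} = 8 + 0 = 8$)
$E = - \frac{49669571}{4709}$ ($E = \left(-3844\right) \left(- \frac{1}{18836}\right) - 10548 = \frac{961}{4709} - 10548 = - \frac{49669571}{4709} \approx -10548.0$)
$X = 289$ ($X = \left(-17\right)^{2} = 289$)
$X + \frac{1}{g{\left(- \frac{110}{-191} \right)} + E} = 289 + \frac{1}{8 - \frac{49669571}{4709}} = 289 + \frac{1}{- \frac{49631899}{4709}} = 289 - \frac{4709}{49631899} = \frac{14343614102}{49631899}$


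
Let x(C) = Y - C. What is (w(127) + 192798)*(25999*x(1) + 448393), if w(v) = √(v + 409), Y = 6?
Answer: 111512049624 + 1156776*√134 ≈ 1.1153e+11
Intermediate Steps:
x(C) = 6 - C
w(v) = √(409 + v)
(w(127) + 192798)*(25999*x(1) + 448393) = (√(409 + 127) + 192798)*(25999*(6 - 1*1) + 448393) = (√536 + 192798)*(25999*(6 - 1) + 448393) = (2*√134 + 192798)*(25999*5 + 448393) = (192798 + 2*√134)*(129995 + 448393) = (192798 + 2*√134)*578388 = 111512049624 + 1156776*√134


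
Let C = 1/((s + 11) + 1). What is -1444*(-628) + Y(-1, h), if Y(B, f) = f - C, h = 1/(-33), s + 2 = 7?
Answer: 508732702/561 ≈ 9.0683e+5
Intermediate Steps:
s = 5 (s = -2 + 7 = 5)
C = 1/17 (C = 1/((5 + 11) + 1) = 1/(16 + 1) = 1/17 ≈ 0.058824)
h = -1/33 ≈ -0.030303
Y(B, f) = -1/17 + f (Y(B, f) = f - 1*1/17 = f - 1/17 = -1/17 + f)
-1444*(-628) + Y(-1, h) = -1444*(-628) + (-1/17 - 1/33) = 906832 - 50/561 = 508732702/561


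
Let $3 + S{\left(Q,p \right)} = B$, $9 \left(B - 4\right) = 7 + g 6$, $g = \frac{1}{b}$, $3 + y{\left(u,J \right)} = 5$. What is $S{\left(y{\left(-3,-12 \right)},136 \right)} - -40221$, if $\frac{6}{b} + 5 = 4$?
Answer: $\frac{120668}{3} \approx 40223.0$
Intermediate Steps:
$b = -6$ ($b = \frac{6}{-5 + 4} = \frac{6}{-1} = 6 \left(-1\right) = -6$)
$y{\left(u,J \right)} = 2$ ($y{\left(u,J \right)} = -3 + 5 = 2$)
$g = - \frac{1}{6}$ ($g = \frac{1}{-6} = - \frac{1}{6} \approx -0.16667$)
$B = \frac{14}{3}$ ($B = 4 + \frac{7 - 1}{9} = 4 + \frac{1}{9} \cdot 6 = 4 + \frac{2}{3} = \frac{14}{3} \approx 4.6667$)
$S{\left(Q,p \right)} = \frac{5}{3}$ ($S{\left(Q,p \right)} = -3 + \frac{14}{3} = \frac{5}{3}$)
$S{\left(y{\left(-3,-12 \right)},136 \right)} - -40221 = \frac{5}{3} - -40221 = \frac{5}{3} + 40221 = \frac{120668}{3}$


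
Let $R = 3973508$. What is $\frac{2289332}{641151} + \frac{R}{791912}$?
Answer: $\frac{99103820693}{11539435698} \approx 8.5883$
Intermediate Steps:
$\frac{2289332}{641151} + \frac{R}{791912} = \frac{2289332}{641151} + \frac{3973508}{791912} = 2289332 \cdot \frac{1}{641151} + 3973508 \cdot \frac{1}{791912} = \frac{2289332}{641151} + \frac{90307}{17998} = \frac{99103820693}{11539435698}$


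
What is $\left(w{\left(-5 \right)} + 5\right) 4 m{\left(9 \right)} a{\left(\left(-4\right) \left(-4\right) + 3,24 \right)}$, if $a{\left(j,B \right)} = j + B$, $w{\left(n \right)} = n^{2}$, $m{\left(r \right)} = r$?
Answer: $46440$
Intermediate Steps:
$a{\left(j,B \right)} = B + j$
$\left(w{\left(-5 \right)} + 5\right) 4 m{\left(9 \right)} a{\left(\left(-4\right) \left(-4\right) + 3,24 \right)} = \left(\left(-5\right)^{2} + 5\right) 4 \cdot 9 \left(24 + \left(\left(-4\right) \left(-4\right) + 3\right)\right) = \left(25 + 5\right) 4 \cdot 9 \left(24 + \left(16 + 3\right)\right) = 30 \cdot 4 \cdot 9 \left(24 + 19\right) = 120 \cdot 9 \cdot 43 = 1080 \cdot 43 = 46440$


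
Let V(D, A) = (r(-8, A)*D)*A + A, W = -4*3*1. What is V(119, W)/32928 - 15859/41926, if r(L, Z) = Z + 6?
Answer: -6811929/57522472 ≈ -0.11842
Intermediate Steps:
r(L, Z) = 6 + Z
W = -12 (W = -12*1 = -12)
V(D, A) = A + A*D*(6 + A) (V(D, A) = ((6 + A)*D)*A + A = (D*(6 + A))*A + A = A*D*(6 + A) + A = A + A*D*(6 + A))
V(119, W)/32928 - 15859/41926 = -12*(1 + 119*(6 - 12))/32928 - 15859/41926 = -12*(1 + 119*(-6))*(1/32928) - 15859*1/41926 = -12*(1 - 714)*(1/32928) - 15859/41926 = -12*(-713)*(1/32928) - 15859/41926 = 8556*(1/32928) - 15859/41926 = 713/2744 - 15859/41926 = -6811929/57522472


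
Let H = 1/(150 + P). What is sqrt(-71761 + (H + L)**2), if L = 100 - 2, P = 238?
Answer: I*sqrt(9357287359)/388 ≈ 249.31*I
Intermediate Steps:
L = 98
H = 1/388 (H = 1/(150 + 238) = 1/388 ≈ 0.0025773)
sqrt(-71761 + (H + L)**2) = sqrt(-71761 + (1/388 + 98)**2) = sqrt(-71761 + (38025/388)**2) = sqrt(-71761 + 1445900625/150544) = sqrt(-9357287359/150544) = I*sqrt(9357287359)/388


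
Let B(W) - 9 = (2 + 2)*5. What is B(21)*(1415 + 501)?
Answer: 55564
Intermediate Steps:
B(W) = 29 (B(W) = 9 + (2 + 2)*5 = 9 + 4*5 = 9 + 20 = 29)
B(21)*(1415 + 501) = 29*(1415 + 501) = 29*1916 = 55564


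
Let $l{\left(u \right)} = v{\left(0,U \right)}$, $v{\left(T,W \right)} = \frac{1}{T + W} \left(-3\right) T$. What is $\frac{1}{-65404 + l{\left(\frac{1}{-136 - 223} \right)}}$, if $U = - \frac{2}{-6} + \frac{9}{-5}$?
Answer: $- \frac{1}{65404} \approx -1.529 \cdot 10^{-5}$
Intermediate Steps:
$U = - \frac{22}{15}$ ($U = \left(-2\right) \left(- \frac{1}{6}\right) + 9 \left(- \frac{1}{5}\right) = \frac{1}{3} - \frac{9}{5} = - \frac{22}{15} \approx -1.4667$)
$v{\left(T,W \right)} = - \frac{3 T}{T + W}$ ($v{\left(T,W \right)} = - \frac{3}{T + W} T = - \frac{3 T}{T + W}$)
$l{\left(u \right)} = 0$ ($l{\left(u \right)} = \left(-3\right) 0 \frac{1}{0 - \frac{22}{15}} = \left(-3\right) 0 \frac{1}{- \frac{22}{15}} = \left(-3\right) 0 \left(- \frac{15}{22}\right) = 0$)
$\frac{1}{-65404 + l{\left(\frac{1}{-136 - 223} \right)}} = \frac{1}{-65404 + 0} = \frac{1}{-65404} = - \frac{1}{65404}$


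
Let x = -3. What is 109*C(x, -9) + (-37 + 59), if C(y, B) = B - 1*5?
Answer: -1504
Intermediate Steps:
C(y, B) = -5 + B (C(y, B) = B - 5 = -5 + B)
109*C(x, -9) + (-37 + 59) = 109*(-5 - 9) + (-37 + 59) = 109*(-14) + 22 = -1526 + 22 = -1504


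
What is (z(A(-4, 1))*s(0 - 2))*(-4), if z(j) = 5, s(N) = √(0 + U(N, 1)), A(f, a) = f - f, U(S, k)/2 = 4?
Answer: -40*√2 ≈ -56.569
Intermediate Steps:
U(S, k) = 8 (U(S, k) = 2*4 = 8)
A(f, a) = 0
s(N) = 2*√2 (s(N) = √(0 + 8) = √8 = 2*√2)
(z(A(-4, 1))*s(0 - 2))*(-4) = (5*(2*√2))*(-4) = (10*√2)*(-4) = -40*√2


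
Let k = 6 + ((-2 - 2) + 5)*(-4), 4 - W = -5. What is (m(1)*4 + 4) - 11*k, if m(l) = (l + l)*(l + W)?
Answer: 62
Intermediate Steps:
W = 9 (W = 4 - 1*(-5) = 4 + 5 = 9)
m(l) = 2*l*(9 + l) (m(l) = (l + l)*(l + 9) = (2*l)*(9 + l) = 2*l*(9 + l))
k = 2 (k = 6 + (-4 + 5)*(-4) = 6 + 1*(-4) = 6 - 4 = 2)
(m(1)*4 + 4) - 11*k = ((2*1*(9 + 1))*4 + 4) - 11*2 = ((2*1*10)*4 + 4) - 22 = (20*4 + 4) - 22 = (80 + 4) - 22 = 84 - 22 = 62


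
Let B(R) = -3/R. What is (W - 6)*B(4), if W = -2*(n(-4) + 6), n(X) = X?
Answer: 15/2 ≈ 7.5000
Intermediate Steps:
W = -4 (W = -2*(-4 + 6) = -2*2 = -4)
(W - 6)*B(4) = (-4 - 6)*(-3/4) = -(-30)/4 = -10*(-¾) = 15/2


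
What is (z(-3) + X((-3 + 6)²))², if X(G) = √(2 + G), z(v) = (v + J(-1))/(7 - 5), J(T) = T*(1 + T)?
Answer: 53/4 - 3*√11 ≈ 3.3001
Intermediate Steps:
z(v) = v/2 (z(v) = (v - (1 - 1))/(7 - 5) = (v - 1*0)/2 = (v + 0)*(½) = v*(½) = v/2)
(z(-3) + X((-3 + 6)²))² = ((½)*(-3) + √(2 + (-3 + 6)²))² = (-3/2 + √(2 + 3²))² = (-3/2 + √(2 + 9))² = (-3/2 + √11)²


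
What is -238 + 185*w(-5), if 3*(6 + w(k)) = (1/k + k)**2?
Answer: 4792/15 ≈ 319.47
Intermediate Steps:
w(k) = -6 + (k + 1/k)**2/3 (w(k) = -6 + (1/k + k)**2/3 = -6 + (k + 1/k)**2/3)
-238 + 185*w(-5) = -238 + 185*((1/3)*(1 + (-5)**4 - 16*(-5)**2)/(-5)**2) = -238 + 185*((1/3)*(1/25)*(1 + 625 - 16*25)) = -238 + 185*((1/3)*(1/25)*(1 + 625 - 400)) = -238 + 185*((1/3)*(1/25)*226) = -238 + 185*(226/75) = -238 + 8362/15 = 4792/15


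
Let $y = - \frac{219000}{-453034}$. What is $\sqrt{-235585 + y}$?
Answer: $\frac{i \sqrt{12087830070807565}}{226517} \approx 485.37 i$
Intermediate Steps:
$y = \frac{109500}{226517}$ ($y = \left(-219000\right) \left(- \frac{1}{453034}\right) = \frac{109500}{226517} \approx 0.48341$)
$\sqrt{-235585 + y} = \sqrt{-235585 + \frac{109500}{226517}} = \sqrt{- \frac{53363897945}{226517}} = \frac{i \sqrt{12087830070807565}}{226517}$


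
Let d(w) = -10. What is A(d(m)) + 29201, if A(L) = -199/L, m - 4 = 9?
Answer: 292209/10 ≈ 29221.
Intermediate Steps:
m = 13 (m = 4 + 9 = 13)
A(d(m)) + 29201 = -199/(-10) + 29201 = -199*(-⅒) + 29201 = 199/10 + 29201 = 292209/10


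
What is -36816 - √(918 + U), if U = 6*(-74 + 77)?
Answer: -36816 - 6*√26 ≈ -36847.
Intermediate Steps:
U = 18 (U = 6*3 = 18)
-36816 - √(918 + U) = -36816 - √(918 + 18) = -36816 - √936 = -36816 - 6*√26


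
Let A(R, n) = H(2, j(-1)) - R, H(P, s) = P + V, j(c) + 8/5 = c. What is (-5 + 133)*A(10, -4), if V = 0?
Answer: -1024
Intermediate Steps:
j(c) = -8/5 + c
H(P, s) = P (H(P, s) = P + 0 = P)
A(R, n) = 2 - R
(-5 + 133)*A(10, -4) = (-5 + 133)*(2 - 1*10) = 128*(2 - 10) = 128*(-8) = -1024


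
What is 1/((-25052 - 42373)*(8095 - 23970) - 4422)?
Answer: 1/1070367453 ≈ 9.3426e-10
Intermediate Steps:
1/((-25052 - 42373)*(8095 - 23970) - 4422) = 1/(-67425*(-15875) - 4422) = 1/(1070371875 - 4422) = 1/1070367453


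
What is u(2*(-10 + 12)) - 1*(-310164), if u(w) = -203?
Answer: 309961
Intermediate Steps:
u(2*(-10 + 12)) - 1*(-310164) = -203 - 1*(-310164) = -203 + 310164 = 309961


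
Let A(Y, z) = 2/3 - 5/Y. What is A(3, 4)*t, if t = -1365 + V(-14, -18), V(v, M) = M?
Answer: 1383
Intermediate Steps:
A(Y, z) = 2/3 - 5/Y (A(Y, z) = 2*(1/3) - 5/Y = 2/3 - 5/Y)
t = -1383 (t = -1365 - 18 = -1383)
A(3, 4)*t = (2/3 - 5/3)*(-1383) = -1*(-1383) = 1383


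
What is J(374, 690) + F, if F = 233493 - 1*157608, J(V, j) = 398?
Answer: 76283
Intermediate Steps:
F = 75885 (F = 233493 - 157608 = 75885)
J(374, 690) + F = 398 + 75885 = 76283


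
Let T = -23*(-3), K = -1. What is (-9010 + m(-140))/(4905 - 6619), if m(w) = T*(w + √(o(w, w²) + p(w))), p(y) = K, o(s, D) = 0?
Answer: 9335/857 - 69*I/1714 ≈ 10.893 - 0.040257*I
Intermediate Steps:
p(y) = -1
T = 69
m(w) = 69*I + 69*w (m(w) = 69*(w + √(0 - 1)) = 69*(w + √(-1)) = 69*(w + I) = 69*(I + w) = 69*I + 69*w)
(-9010 + m(-140))/(4905 - 6619) = (-9010 + (69*I + 69*(-140)))/(4905 - 6619) = (-9010 + (69*I - 9660))/(-1714) = (-9010 + (-9660 + 69*I))*(-1/1714) = (-18670 + 69*I)*(-1/1714) = 9335/857 - 69*I/1714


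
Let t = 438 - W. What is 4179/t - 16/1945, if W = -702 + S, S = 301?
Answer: 8114731/1631855 ≈ 4.9727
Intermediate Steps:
W = -401 (W = -702 + 301 = -401)
t = 839 (t = 438 - 1*(-401) = 438 + 401 = 839)
4179/t - 16/1945 = 4179/839 - 16/1945 = 8114731/1631855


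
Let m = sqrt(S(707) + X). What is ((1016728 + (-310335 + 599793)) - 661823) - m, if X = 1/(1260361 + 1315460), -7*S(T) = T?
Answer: 644363 - 4*I*sqrt(41882514603270)/2575821 ≈ 6.4436e+5 - 10.05*I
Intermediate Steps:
S(T) = -T/7
X = 1/2575821 ≈ 3.8823e-7
m = 4*I*sqrt(41882514603270)/2575821 (m = sqrt(-1/7*707 + 1/2575821) = sqrt(-101 + 1/2575821) = sqrt(-260157920/2575821) = 4*I*sqrt(41882514603270)/2575821 ≈ 10.05*I)
((1016728 + (-310335 + 599793)) - 661823) - m = ((1016728 + (-310335 + 599793)) - 661823) - 4*I*sqrt(41882514603270)/2575821 = ((1016728 + 289458) - 661823) - 4*I*sqrt(41882514603270)/2575821 = (1306186 - 661823) - 4*I*sqrt(41882514603270)/2575821 = 644363 - 4*I*sqrt(41882514603270)/2575821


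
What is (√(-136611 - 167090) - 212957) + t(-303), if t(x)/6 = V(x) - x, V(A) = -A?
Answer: -209321 + I*√303701 ≈ -2.0932e+5 + 551.09*I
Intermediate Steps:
t(x) = -12*x (t(x) = 6*(-x - x) = 6*(-2*x) = -12*x)
(√(-136611 - 167090) - 212957) + t(-303) = (√(-136611 - 167090) - 212957) - 12*(-303) = (√(-303701) - 212957) + 3636 = (I*√303701 - 212957) + 3636 = (-212957 + I*√303701) + 3636 = -209321 + I*√303701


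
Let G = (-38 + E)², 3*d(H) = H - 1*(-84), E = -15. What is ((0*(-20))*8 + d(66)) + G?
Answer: 2859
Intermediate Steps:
d(H) = 28 + H/3 (d(H) = (H - 1*(-84))/3 = (H + 84)/3 = (84 + H)/3 = 28 + H/3)
G = 2809 (G = (-38 - 15)² = (-53)² = 2809)
((0*(-20))*8 + d(66)) + G = ((0*(-20))*8 + (28 + (⅓)*66)) + 2809 = (0*8 + (28 + 22)) + 2809 = (0 + 50) + 2809 = 50 + 2809 = 2859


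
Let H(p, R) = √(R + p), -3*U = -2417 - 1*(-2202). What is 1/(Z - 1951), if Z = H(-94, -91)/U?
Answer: -18036995/35190177578 - 129*I*√185/35190177578 ≈ -0.00051256 - 4.986e-8*I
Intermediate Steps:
U = 215/3 (U = -(-2417 - 1*(-2202))/3 = -(-2417 + 2202)/3 = -⅓*(-215) = 215/3 ≈ 71.667)
Z = 3*I*√185/215 (Z = √(-91 - 94)/(215/3) = √(-185)*(3/215) = (I*√185)*(3/215) = 3*I*√185/215 ≈ 0.18979*I)
1/(Z - 1951) = 1/(3*I*√185/215 - 1951) = 1/(-1951 + 3*I*√185/215)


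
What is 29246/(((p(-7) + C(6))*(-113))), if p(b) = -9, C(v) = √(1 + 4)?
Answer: 131607/4294 + 14623*√5/4294 ≈ 38.264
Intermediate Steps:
C(v) = √5
29246/(((p(-7) + C(6))*(-113))) = 29246/(((-9 + √5)*(-113))) = 29246/(1017 - 113*√5)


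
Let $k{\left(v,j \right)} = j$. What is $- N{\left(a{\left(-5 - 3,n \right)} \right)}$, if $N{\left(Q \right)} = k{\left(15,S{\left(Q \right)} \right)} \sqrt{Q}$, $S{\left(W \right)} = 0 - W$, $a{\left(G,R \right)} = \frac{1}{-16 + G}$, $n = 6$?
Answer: $- \frac{i \sqrt{6}}{288} \approx - 0.0085052 i$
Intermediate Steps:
$S{\left(W \right)} = - W$
$N{\left(Q \right)} = - Q^{\frac{3}{2}}$ ($N{\left(Q \right)} = - Q \sqrt{Q} = - Q^{\frac{3}{2}}$)
$- N{\left(a{\left(-5 - 3,n \right)} \right)} = - \left(-1\right) \left(\frac{1}{-16 - 8}\right)^{\frac{3}{2}} = - \left(-1\right) \left(\frac{1}{-24}\right)^{\frac{3}{2}} = - \left(-1\right) \left(- \frac{1}{24}\right)^{\frac{3}{2}} = - \left(-1\right) \left(- \frac{i \sqrt{6}}{288}\right) = - \frac{i \sqrt{6}}{288}$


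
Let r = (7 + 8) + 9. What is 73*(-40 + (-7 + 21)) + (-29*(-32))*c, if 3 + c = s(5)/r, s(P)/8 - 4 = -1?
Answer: -3754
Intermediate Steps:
s(P) = 24 (s(P) = 32 + 8*(-1) = 32 - 8 = 24)
r = 24 (r = 15 + 9 = 24)
c = -2 (c = -3 + 24/24 = -3 + 24*(1/24) = -3 + 1 = -2)
73*(-40 + (-7 + 21)) + (-29*(-32))*c = 73*(-40 + (-7 + 21)) - 29*(-32)*(-2) = 73*(-40 + 14) + 928*(-2) = 73*(-26) - 1856 = -1898 - 1856 = -3754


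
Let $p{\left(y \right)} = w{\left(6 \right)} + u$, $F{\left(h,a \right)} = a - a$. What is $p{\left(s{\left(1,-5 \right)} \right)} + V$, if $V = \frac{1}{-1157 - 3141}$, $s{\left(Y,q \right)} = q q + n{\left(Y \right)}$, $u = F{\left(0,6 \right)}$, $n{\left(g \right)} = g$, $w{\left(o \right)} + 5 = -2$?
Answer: $- \frac{30087}{4298} \approx -7.0002$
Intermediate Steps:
$F{\left(h,a \right)} = 0$
$w{\left(o \right)} = -7$ ($w{\left(o \right)} = -5 - 2 = -7$)
$u = 0$
$s{\left(Y,q \right)} = Y + q^{2}$ ($s{\left(Y,q \right)} = q q + Y = q^{2} + Y = Y + q^{2}$)
$p{\left(y \right)} = -7$ ($p{\left(y \right)} = -7 + 0 = -7$)
$V = - \frac{1}{4298}$ ($V = \frac{1}{-4298} = - \frac{1}{4298} \approx -0.00023267$)
$p{\left(s{\left(1,-5 \right)} \right)} + V = -7 - \frac{1}{4298} = - \frac{30087}{4298}$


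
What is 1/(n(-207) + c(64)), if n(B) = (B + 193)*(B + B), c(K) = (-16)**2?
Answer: 1/6052 ≈ 0.00016523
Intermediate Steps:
c(K) = 256
n(B) = 2*B*(193 + B) (n(B) = (193 + B)*(2*B) = 2*B*(193 + B))
1/(n(-207) + c(64)) = 1/(2*(-207)*(193 - 207) + 256) = 1/(2*(-207)*(-14) + 256) = 1/(5796 + 256) = 1/6052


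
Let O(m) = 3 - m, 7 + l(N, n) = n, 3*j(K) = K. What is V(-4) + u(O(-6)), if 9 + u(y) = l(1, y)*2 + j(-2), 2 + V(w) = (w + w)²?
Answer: 169/3 ≈ 56.333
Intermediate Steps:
j(K) = K/3
l(N, n) = -7 + n
V(w) = -2 + 4*w² (V(w) = -2 + (w + w)² = -2 + (2*w)² = -2 + 4*w²)
u(y) = -71/3 + 2*y (u(y) = -9 + ((-7 + y)*2 + (⅓)*(-2)) = -9 + ((-14 + 2*y) - ⅔) = -9 + (-44/3 + 2*y) = -71/3 + 2*y)
V(-4) + u(O(-6)) = (-2 + 4*(-4)²) + (-71/3 + 2*(3 - 1*(-6))) = (-2 + 4*16) + (-71/3 + 2*(3 + 6)) = (-2 + 64) + (-71/3 + 2*9) = 62 + (-71/3 + 18) = 62 - 17/3 = 169/3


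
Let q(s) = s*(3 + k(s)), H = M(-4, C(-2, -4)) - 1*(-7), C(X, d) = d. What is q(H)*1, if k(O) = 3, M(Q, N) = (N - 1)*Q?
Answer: 162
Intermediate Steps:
M(Q, N) = Q*(-1 + N) (M(Q, N) = (-1 + N)*Q = Q*(-1 + N))
H = 27 (H = -4*(-1 - 4) - 1*(-7) = -4*(-5) + 7 = 20 + 7 = 27)
q(s) = 6*s (q(s) = s*(3 + 3) = s*6 = 6*s)
q(H)*1 = (6*27)*1 = 162*1 = 162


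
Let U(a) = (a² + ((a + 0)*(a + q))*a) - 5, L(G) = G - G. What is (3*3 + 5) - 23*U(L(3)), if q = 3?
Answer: 129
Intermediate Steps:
L(G) = 0
U(a) = -5 + a² + a²*(3 + a) (U(a) = (a² + ((a + 0)*(a + 3))*a) - 5 = (a² + (a*(3 + a))*a) - 5 = (a² + a²*(3 + a)) - 5 = -5 + a² + a²*(3 + a))
(3*3 + 5) - 23*U(L(3)) = (3*3 + 5) - 23*(-5 + 0³ + 4*0²) = (9 + 5) - 23*(-5 + 0 + 4*0) = 14 - 23*(-5 + 0 + 0) = 14 - 23*(-5) = 14 + 115 = 129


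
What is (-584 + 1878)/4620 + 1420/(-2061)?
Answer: -648911/1586970 ≈ -0.40890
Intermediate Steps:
(-584 + 1878)/4620 + 1420/(-2061) = 1294*(1/4620) + 1420*(-1/2061) = 647/2310 - 1420/2061 = -648911/1586970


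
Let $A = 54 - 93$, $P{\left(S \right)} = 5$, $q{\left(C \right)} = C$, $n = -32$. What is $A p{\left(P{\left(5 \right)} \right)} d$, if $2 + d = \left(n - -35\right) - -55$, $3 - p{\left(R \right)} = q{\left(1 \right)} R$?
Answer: $4368$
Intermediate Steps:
$A = -39$
$p{\left(R \right)} = 3 - R$ ($p{\left(R \right)} = 3 - 1 R = 3 - R$)
$d = 56$ ($d = -2 - -58 = -2 + \left(\left(-32 + 35\right) + 55\right) = -2 + \left(3 + 55\right) = -2 + 58 = 56$)
$A p{\left(P{\left(5 \right)} \right)} d = - 39 \left(3 - 5\right) 56 = \left(-39\right) \left(-2\right) 56 = 78 \cdot 56 = 4368$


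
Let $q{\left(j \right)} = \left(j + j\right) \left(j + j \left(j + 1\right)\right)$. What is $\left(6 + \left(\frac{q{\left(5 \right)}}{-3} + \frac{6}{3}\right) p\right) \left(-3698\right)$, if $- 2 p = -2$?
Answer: $\frac{1205548}{3} \approx 4.0185 \cdot 10^{5}$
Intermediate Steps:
$p = 1$ ($p = \left(- \frac{1}{2}\right) \left(-2\right) = 1$)
$q{\left(j \right)} = 2 j \left(j + j \left(1 + j\right)\right)$
$\left(6 + \left(\frac{q{\left(5 \right)}}{-3} + \frac{6}{3}\right) p\right) \left(-3698\right) = \left(6 + \left(\frac{2 \cdot 5^{2} \left(2 + 5\right)}{-3} + \frac{6}{3}\right) 1\right) \left(-3698\right) = \left(6 + \left(2 \cdot 25 \cdot 7 \left(- \frac{1}{3}\right) + 6 \cdot \frac{1}{3}\right) 1\right) \left(-3698\right) = \left(6 + \left(350 \left(- \frac{1}{3}\right) + 2\right) 1\right) \left(-3698\right) = \left(6 + \left(- \frac{350}{3} + 2\right) 1\right) \left(-3698\right) = \left(6 - \frac{344}{3}\right) \left(-3698\right) = \left(- \frac{326}{3}\right) \left(-3698\right) = \frac{1205548}{3}$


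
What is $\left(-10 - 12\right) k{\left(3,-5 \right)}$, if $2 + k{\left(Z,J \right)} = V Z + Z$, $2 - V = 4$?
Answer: $110$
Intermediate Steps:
$V = -2$ ($V = 2 - 4 = -2$)
$k{\left(Z,J \right)} = -2 - Z$ ($k{\left(Z,J \right)} = -2 + \left(- 2 Z + Z\right) = -2 - Z$)
$\left(-10 - 12\right) k{\left(3,-5 \right)} = \left(-10 - 12\right) \left(-2 - 3\right) = - 22 \left(-2 - 3\right) = \left(-22\right) \left(-5\right) = 110$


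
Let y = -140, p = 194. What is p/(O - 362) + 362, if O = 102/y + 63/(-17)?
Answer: 157621774/436057 ≈ 361.47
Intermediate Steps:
O = -5277/1190 (O = 102/(-140) + 63/(-17) = 102*(-1/140) + 63*(-1/17) = -51/70 - 63/17 = -5277/1190 ≈ -4.4345)
p/(O - 362) + 362 = 194/(-5277/1190 - 362) + 362 = 194/(-436057/1190) + 362 = -1190/436057*194 + 362 = -230860/436057 + 362 = 157621774/436057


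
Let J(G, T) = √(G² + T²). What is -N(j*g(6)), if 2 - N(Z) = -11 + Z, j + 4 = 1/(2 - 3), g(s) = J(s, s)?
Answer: -13 - 30*√2 ≈ -55.426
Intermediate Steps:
g(s) = √2*√(s²) (g(s) = √(s² + s²) = √(2*s²) = √2*√(s²))
j = -5 (j = -4 + 1/(2 - 3) = -4 + 1/(-1) = -4 - 1 = -5)
N(Z) = 13 - Z (N(Z) = 2 - (-11 + Z) = 2 + (11 - Z) = 13 - Z)
-N(j*g(6)) = -(13 - (-5)*√2*√(6²)) = -(13 - (-5)*√2*√36) = -(13 - (-5)*√2*6) = -(13 - (-5)*6*√2) = -(13 - (-30)*√2) = -(13 + 30*√2) = -13 - 30*√2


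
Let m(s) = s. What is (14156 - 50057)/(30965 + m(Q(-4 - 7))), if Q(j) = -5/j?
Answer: -131637/113540 ≈ -1.1594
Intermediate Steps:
(14156 - 50057)/(30965 + m(Q(-4 - 7))) = (14156 - 50057)/(30965 - 5/(-4 - 7)) = -35901/(30965 - 5/(-11)) = -35901/(30965 - 5*(-1/11)) = -35901/(30965 + 5/11) = -35901/340620/11 = -35901*11/340620 = -131637/113540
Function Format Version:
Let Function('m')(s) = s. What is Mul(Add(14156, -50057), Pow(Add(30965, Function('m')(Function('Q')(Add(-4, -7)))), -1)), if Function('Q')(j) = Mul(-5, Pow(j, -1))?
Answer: Rational(-131637, 113540) ≈ -1.1594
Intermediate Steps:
Mul(Add(14156, -50057), Pow(Add(30965, Function('m')(Function('Q')(Add(-4, -7)))), -1)) = Mul(Add(14156, -50057), Pow(Add(30965, Mul(-5, Pow(Add(-4, -7), -1))), -1)) = Mul(-35901, Pow(Add(30965, Mul(-5, Pow(-11, -1))), -1)) = Mul(-35901, Pow(Add(30965, Mul(-5, Rational(-1, 11))), -1)) = Mul(-35901, Pow(Add(30965, Rational(5, 11)), -1)) = Mul(-35901, Pow(Rational(340620, 11), -1)) = Mul(-35901, Rational(11, 340620)) = Rational(-131637, 113540)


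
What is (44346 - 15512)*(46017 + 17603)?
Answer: 1834419080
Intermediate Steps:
(44346 - 15512)*(46017 + 17603) = 28834*63620 = 1834419080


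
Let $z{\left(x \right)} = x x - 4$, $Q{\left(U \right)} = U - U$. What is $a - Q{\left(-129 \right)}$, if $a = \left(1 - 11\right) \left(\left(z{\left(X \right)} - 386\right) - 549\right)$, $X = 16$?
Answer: $6830$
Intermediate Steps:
$Q{\left(U \right)} = 0$
$z{\left(x \right)} = -4 + x^{2}$ ($z{\left(x \right)} = x^{2} - 4 = -4 + x^{2}$)
$a = 6830$ ($a = \left(1 - 11\right) \left(\left(\left(-4 + 16^{2}\right) - 386\right) - 549\right) = - 10 \left(\left(\left(-4 + 256\right) - 386\right) - 549\right) = - 10 \left(\left(252 - 386\right) - 549\right) = - 10 \left(-134 - 549\right) = \left(-10\right) \left(-683\right) = 6830$)
$a - Q{\left(-129 \right)} = 6830 - 0 = 6830 + 0 = 6830$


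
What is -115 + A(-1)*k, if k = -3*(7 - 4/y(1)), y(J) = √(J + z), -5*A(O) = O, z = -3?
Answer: -596/5 - 6*I*√2/5 ≈ -119.2 - 1.6971*I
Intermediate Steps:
A(O) = -O/5
y(J) = √(-3 + J) (y(J) = √(J - 3) = √(-3 + J))
k = -21 - 6*I*√2 (k = -3*(7 - 4/√(-3 + 1)) = -3*(7 - 4*(-I*√2/2)) = -3*(7 - (-2)*I*√2) = -3*(7 + 2*I*√2) = -21 - 6*I*√2 ≈ -21.0 - 8.4853*I)
-115 + A(-1)*k = -115 + (-⅕*(-1))*(-21 - 6*I*√2) = -115 + (-21 - 6*I*√2)/5 = -115 + (-21/5 - 6*I*√2/5) = -596/5 - 6*I*√2/5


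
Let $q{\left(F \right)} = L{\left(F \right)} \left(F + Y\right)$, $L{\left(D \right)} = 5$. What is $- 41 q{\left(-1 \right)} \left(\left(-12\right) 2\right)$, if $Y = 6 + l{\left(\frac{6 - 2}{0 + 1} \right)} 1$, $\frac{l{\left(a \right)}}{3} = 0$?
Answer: $24600$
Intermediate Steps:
$l{\left(a \right)} = 0$ ($l{\left(a \right)} = 3 \cdot 0 = 0$)
$Y = 6$ ($Y = 6 + 0 \cdot 1 = 6 + 0 = 6$)
$q{\left(F \right)} = 30 + 5 F$ ($q{\left(F \right)} = 5 \left(F + 6\right) = 5 \left(6 + F\right) = 30 + 5 F$)
$- 41 q{\left(-1 \right)} \left(\left(-12\right) 2\right) = - 41 \left(30 + 5 \left(-1\right)\right) \left(\left(-12\right) 2\right) = - 41 \left(30 - 5\right) \left(-24\right) = \left(-41\right) 25 \left(-24\right) = \left(-1025\right) \left(-24\right) = 24600$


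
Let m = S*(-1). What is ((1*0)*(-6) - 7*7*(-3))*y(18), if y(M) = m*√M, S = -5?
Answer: 2205*√2 ≈ 3118.3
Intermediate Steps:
m = 5 (m = -5*(-1) = 5)
y(M) = 5*√M
((1*0)*(-6) - 7*7*(-3))*y(18) = ((1*0)*(-6) - 7*7*(-3))*(5*√18) = (0*(-6) - 49*(-3))*(5*(3*√2)) = (0 + 147)*(15*√2) = 147*(15*√2) = 2205*√2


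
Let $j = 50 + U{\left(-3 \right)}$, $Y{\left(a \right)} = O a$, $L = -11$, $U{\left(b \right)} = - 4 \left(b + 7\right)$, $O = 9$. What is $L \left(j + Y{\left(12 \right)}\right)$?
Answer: $-1562$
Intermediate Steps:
$U{\left(b \right)} = -28 - 4 b$ ($U{\left(b \right)} = - 4 \left(7 + b\right) = -28 - 4 b$)
$Y{\left(a \right)} = 9 a$
$j = 34$ ($j = 50 - 16 = 34$)
$L \left(j + Y{\left(12 \right)}\right) = - 11 \left(34 + 9 \cdot 12\right) = - 11 \left(34 + 108\right) = \left(-11\right) 142 = -1562$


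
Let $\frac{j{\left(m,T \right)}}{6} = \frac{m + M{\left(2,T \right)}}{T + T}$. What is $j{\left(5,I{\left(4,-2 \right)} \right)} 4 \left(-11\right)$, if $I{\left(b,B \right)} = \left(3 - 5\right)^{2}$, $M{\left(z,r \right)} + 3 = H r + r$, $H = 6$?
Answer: $-990$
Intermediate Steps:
$M{\left(z,r \right)} = -3 + 7 r$ ($M{\left(z,r \right)} = -3 + \left(6 r + r\right) = -3 + 7 r$)
$I{\left(b,B \right)} = 4$ ($I{\left(b,B \right)} = \left(-2\right)^{2} = 4$)
$j{\left(m,T \right)} = \frac{3 \left(-3 + m + 7 T\right)}{T}$ ($j{\left(m,T \right)} = 6 \frac{m + \left(-3 + 7 T\right)}{T + T} = 6 \frac{-3 + m + 7 T}{2 T} = \frac{3 \left(-3 + m + 7 T\right)}{T}$)
$j{\left(5,I{\left(4,-2 \right)} \right)} 4 \left(-11\right) = \frac{3 \left(-3 + 5 + 7 \cdot 4\right)}{4} \cdot 4 \left(-11\right) = 3 \cdot \frac{1}{4} \left(-3 + 5 + 28\right) 4 \left(-11\right) = 3 \cdot \frac{1}{4} \cdot 30 \cdot 4 \left(-11\right) = \frac{45}{2} \cdot 4 \left(-11\right) = 90 \left(-11\right) = -990$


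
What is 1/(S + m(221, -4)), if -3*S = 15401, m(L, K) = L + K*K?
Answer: -3/14690 ≈ -0.00020422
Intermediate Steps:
m(L, K) = L + K²
S = -15401/3 (S = -⅓*15401 = -15401/3 ≈ -5133.7)
1/(S + m(221, -4)) = 1/(-15401/3 + (221 + (-4)²)) = 1/(-15401/3 + (221 + 16)) = 1/(-15401/3 + 237) = 1/(-14690/3) = -3/14690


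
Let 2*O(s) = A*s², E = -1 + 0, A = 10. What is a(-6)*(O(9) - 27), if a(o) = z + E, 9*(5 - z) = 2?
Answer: 1428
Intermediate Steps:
z = 43/9 (z = 5 - ⅑*2 = 5 - 2/9 = 43/9 ≈ 4.7778)
E = -1
a(o) = 34/9 (a(o) = 43/9 - 1 = 34/9)
O(s) = 5*s² (O(s) = (10*s²)/2 = 5*s²)
a(-6)*(O(9) - 27) = 34*(5*9² - 27)/9 = 34*(5*81 - 27)/9 = 34*(405 - 27)/9 = (34/9)*378 = 1428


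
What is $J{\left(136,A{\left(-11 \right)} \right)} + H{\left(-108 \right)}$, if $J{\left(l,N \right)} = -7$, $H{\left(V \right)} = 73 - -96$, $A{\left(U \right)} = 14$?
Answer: $162$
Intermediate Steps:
$H{\left(V \right)} = 169$ ($H{\left(V \right)} = 73 + 96 = 169$)
$J{\left(136,A{\left(-11 \right)} \right)} + H{\left(-108 \right)} = -7 + 169 = 162$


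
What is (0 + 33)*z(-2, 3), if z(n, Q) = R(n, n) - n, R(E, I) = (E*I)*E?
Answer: -198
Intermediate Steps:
R(E, I) = I*E²
z(n, Q) = n³ - n (z(n, Q) = n*n² - n = n³ - n)
(0 + 33)*z(-2, 3) = (0 + 33)*((-2)³ - 1*(-2)) = 33*(-8 + 2) = 33*(-6) = -198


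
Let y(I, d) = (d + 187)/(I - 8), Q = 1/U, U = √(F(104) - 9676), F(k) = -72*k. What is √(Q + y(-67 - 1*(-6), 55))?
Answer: √(-1229819789352 - 40858902*I*√4291)/592158 ≈ 0.0020379 - 1.8728*I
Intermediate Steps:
U = 2*I*√4291 (U = √(-72*104 - 9676) = √(-7488 - 9676) = √(-17164) = 2*I*√4291 ≈ 131.01*I)
Q = -I*√4291/8582 (Q = 1/(2*I*√4291) = -I*√4291/8582 ≈ -0.0076329*I)
y(I, d) = (187 + d)/(-8 + I)
√(Q + y(-67 - 1*(-6), 55)) = √(-I*√4291/8582 + (187 + 55)/(-8 + (-67 - 1*(-6)))) = √(-I*√4291/8582 + 242/(-8 + (-67 + 6))) = √(-I*√4291/8582 + 242/(-8 - 61)) = √(-I*√4291/8582 + 242/(-69)) = √(-I*√4291/8582 - 1/69*242) = √(-I*√4291/8582 - 242/69) = √(-242/69 - I*√4291/8582)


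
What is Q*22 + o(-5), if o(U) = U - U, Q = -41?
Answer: -902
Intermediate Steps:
o(U) = 0
Q*22 + o(-5) = -41*22 + 0 = -902 + 0 = -902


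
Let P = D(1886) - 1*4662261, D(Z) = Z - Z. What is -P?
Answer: 4662261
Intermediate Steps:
D(Z) = 0
P = -4662261 (P = 0 - 1*4662261 = 0 - 4662261 = -4662261)
-P = -1*(-4662261) = 4662261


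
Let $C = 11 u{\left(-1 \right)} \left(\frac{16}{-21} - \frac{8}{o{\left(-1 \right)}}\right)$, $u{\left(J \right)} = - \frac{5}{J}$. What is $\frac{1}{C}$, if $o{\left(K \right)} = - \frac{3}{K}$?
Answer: $- \frac{7}{1320} \approx -0.005303$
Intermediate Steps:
$C = - \frac{1320}{7}$ ($C = 11 \left(- \frac{5}{-1}\right) \left(\frac{16}{-21} - \frac{8}{\left(-3\right) \frac{1}{-1}}\right) = 11 \left(\left(-5\right) \left(-1\right)\right) \left(16 \left(- \frac{1}{21}\right) - \frac{8}{\left(-3\right) \left(-1\right)}\right) = 11 \cdot 5 \left(- \frac{16}{21} - \frac{8}{3}\right) = 55 \left(- \frac{16}{21} - \frac{8}{3}\right) = 55 \left(- \frac{24}{7}\right) = - \frac{1320}{7} \approx -188.57$)
$\frac{1}{C} = \frac{1}{- \frac{1320}{7}} = - \frac{7}{1320}$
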